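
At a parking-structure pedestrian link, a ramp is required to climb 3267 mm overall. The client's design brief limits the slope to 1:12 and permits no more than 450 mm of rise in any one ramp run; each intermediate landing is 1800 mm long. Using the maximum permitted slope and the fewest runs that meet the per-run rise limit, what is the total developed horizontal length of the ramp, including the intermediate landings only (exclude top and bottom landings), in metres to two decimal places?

51.80 m

3267 / 450 = 7.26, so 8 ramp runs are needed. That means 7 intermediate landings.
Ramp run (horizontal) at 1:12: 3267 × 12 = 39204 mm.
Intermediate landings: 7 × 1800 = 12600 mm.
Developed length = 39204 + 12600 = 51804 mm.
= 51.80 m.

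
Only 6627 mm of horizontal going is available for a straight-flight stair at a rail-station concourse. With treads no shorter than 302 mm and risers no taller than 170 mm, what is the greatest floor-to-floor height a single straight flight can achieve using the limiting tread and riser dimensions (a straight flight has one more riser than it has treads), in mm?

3740 mm

6627 / 302 = 21.94, so 21 treads fit.
Risers = treads + 1 = 22.
Maximum height = 22 × 170 = 3740 mm.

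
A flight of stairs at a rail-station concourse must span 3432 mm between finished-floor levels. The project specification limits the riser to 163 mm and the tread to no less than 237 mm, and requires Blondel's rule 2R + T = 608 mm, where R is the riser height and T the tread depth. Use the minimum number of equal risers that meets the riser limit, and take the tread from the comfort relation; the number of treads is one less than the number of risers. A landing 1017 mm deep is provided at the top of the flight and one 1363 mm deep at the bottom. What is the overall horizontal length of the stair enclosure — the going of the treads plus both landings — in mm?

8596 mm

3432 / 163 = 21.06, so 22 risers are needed.
Riser R = 3432 / 22 = 156 mm, within the 163 mm limit.
From 2R + T = 608: T = 608 − 312 = 296 mm.
Going = (22 − 1) × 296 = 6216 mm.
Enclosure = 6216 + 1017 + 1363 = 8596 mm.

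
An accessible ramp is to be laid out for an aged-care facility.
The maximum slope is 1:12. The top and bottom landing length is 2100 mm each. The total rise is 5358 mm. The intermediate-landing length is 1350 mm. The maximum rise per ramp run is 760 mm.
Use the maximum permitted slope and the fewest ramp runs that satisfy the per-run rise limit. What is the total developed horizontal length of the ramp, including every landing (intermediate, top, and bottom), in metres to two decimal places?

⌈5358/760⌉ = 8 ramp runs. That means 7 intermediate landings.
Ramp run (horizontal) at 1:12: 5358 × 12 = 64296 mm.
7 intermediate landings contribute 7 × 1350 = 9450 mm.
Top and bottom landings: 2 × 2100 = 4200 mm.
Total = 64296 + 9450 + 4200 = 77946 mm.
= 77.95 m.

77.95 m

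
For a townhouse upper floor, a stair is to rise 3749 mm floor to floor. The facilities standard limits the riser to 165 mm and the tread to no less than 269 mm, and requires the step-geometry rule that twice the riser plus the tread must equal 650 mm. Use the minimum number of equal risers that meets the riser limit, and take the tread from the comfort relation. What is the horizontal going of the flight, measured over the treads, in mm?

3749 / 165 = 22.72, so 23 risers are needed.
Riser R = 3749 / 23 = 163 mm, within the 165 mm limit.
Tread T = 650 − 2 × 163 = 324 mm (≥ 269 mm).
23 risers give 22 treads; going = 22 × 324 = 7128 mm.

7128 mm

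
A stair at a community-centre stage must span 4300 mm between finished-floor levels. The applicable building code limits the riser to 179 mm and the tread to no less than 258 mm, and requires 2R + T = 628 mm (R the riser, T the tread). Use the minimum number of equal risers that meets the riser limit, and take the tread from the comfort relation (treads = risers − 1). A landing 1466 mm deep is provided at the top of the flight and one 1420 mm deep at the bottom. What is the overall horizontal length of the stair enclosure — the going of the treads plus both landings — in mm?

⌈4300/179⌉ = 25 risers.
Each riser is 4300/25 = 172 mm (≤ 179 mm).
From 2R + T = 628: T = 628 − 344 = 284 mm.
Treads = 25 − 1 = 24; going = 24 × 284 = 6816 mm.
Add landings: 6816 + 1466 + 1420 = 9702 mm.

9702 mm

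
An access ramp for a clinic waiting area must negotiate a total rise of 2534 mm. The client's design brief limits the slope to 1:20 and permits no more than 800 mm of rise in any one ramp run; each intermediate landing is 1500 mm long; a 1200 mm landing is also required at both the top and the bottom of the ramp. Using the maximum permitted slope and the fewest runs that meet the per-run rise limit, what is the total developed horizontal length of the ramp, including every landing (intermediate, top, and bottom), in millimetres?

57580 mm

2534 / 800 = 3.167 → round up to 4 ramp runs. That means 3 intermediate landings.
Ramp run (horizontal) at 1:20: 2534 × 20 = 50680 mm.
3 intermediate landings contribute 3 × 1500 = 4500 mm.
Top and bottom landings: 2 × 1200 = 2400 mm.
Total = 50680 + 4500 + 2400 = 57580 mm.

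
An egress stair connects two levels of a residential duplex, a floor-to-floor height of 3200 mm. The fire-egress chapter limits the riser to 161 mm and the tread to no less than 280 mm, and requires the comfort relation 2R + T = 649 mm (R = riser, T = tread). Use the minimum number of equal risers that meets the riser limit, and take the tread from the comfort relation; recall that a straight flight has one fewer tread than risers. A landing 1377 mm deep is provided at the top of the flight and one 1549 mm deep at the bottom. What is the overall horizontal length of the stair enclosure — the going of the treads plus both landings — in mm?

3200 / 161 = 19.88, so 20 risers are needed.
R = 3200 ÷ 20 = 160 mm.
Tread T = 649 − 2 × 160 = 329 mm (≥ 280 mm).
Treads = 20 − 1 = 19; going = 19 × 329 = 6251 mm.
Add landings: 6251 + 1377 + 1549 = 9177 mm.

9177 mm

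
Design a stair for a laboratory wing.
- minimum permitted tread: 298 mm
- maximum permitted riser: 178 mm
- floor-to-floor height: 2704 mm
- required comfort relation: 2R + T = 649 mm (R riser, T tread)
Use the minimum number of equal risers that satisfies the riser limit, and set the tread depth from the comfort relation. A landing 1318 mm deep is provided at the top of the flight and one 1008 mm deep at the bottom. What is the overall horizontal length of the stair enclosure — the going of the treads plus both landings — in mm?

2704 / 178 = 15.19, so 16 risers are needed.
R = 2704 ÷ 16 = 169 mm.
T = 649 − 2·169 = 311 mm, which satisfies the 298 mm minimum.
Going = (16 − 1) × 311 = 4665 mm.
Add landings: 4665 + 1318 + 1008 = 6991 mm.

6991 mm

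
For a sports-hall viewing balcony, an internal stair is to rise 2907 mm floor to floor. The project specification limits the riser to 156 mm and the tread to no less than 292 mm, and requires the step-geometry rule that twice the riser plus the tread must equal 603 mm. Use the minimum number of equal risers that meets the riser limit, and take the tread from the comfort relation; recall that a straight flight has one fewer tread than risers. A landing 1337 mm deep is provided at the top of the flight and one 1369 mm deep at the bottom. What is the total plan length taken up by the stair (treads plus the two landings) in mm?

2907 / 156 = 18.635 → round up to 19 risers.
Each riser is 2907/19 = 153 mm (≤ 156 mm).
T = 603 − 2·153 = 297 mm, which satisfies the 292 mm minimum.
Treads = 19 − 1 = 18; going = 18 × 297 = 5346 mm.
Add landings: 5346 + 1337 + 1369 = 8052 mm.

8052 mm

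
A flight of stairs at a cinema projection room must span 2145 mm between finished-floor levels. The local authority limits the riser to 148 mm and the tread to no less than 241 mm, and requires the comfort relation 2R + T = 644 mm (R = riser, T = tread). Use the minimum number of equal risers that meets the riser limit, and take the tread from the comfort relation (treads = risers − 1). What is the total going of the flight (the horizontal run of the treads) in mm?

⌈2145/148⌉ = 15 risers.
R = 2145 ÷ 15 = 143 mm.
From 2R + T = 644: T = 644 − 286 = 358 mm.
15 risers give 14 treads; going = 14 × 358 = 5012 mm.

5012 mm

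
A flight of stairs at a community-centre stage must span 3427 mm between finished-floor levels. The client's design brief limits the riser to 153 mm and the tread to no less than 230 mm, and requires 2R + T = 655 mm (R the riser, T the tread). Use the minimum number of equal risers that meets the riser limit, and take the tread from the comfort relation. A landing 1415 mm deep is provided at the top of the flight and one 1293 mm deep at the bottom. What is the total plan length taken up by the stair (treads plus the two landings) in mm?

10562 mm

⌈3427/153⌉ = 23 risers.
Each riser is 3427/23 = 149 mm (≤ 153 mm).
Tread T = 655 − 2 × 149 = 357 mm (≥ 230 mm).
Treads = 23 − 1 = 22; going = 22 × 357 = 7854 mm.
Enclosure = 7854 + 1415 + 1293 = 10562 mm.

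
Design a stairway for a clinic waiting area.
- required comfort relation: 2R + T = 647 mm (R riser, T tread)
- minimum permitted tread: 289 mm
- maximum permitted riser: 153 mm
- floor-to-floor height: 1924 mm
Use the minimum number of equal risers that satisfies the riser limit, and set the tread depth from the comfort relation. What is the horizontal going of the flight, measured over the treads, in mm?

At most 153 each: 1924/153 = 12.58, giving 13 risers.
Riser R = 1924 / 13 = 148 mm, within the 153 mm limit.
Tread T = 647 − 2 × 148 = 351 mm (≥ 289 mm).
Going = (13 − 1) × 351 = 4212 mm.

4212 mm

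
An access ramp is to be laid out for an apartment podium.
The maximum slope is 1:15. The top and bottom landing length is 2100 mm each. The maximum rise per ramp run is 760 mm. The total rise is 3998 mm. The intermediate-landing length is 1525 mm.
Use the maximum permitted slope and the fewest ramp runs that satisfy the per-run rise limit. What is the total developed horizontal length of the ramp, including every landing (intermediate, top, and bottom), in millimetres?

71795 mm

3998 / 760 = 5.261 → round up to 6 ramp runs. That means 5 intermediate landings.
Ramp run (horizontal) at 1:15: 3998 × 15 = 59970 mm.
Intermediate landings: 5 × 1525 = 7625 mm.
Top and bottom landings: 2 × 2100 = 4200 mm.
Total = 59970 + 7625 + 4200 = 71795 mm.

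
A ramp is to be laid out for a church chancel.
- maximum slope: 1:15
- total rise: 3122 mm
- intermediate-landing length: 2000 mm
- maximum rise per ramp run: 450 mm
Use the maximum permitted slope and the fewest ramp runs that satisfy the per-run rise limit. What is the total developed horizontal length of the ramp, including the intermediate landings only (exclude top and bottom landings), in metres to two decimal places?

⌈3122/450⌉ = 7 ramp runs. That means 6 intermediate landings.
Ramp run (horizontal) at 1:15: 3122 × 15 = 46830 mm.
Intermediate landings: 6 × 2000 = 12000 mm.
Developed length = 46830 + 12000 = 58830 mm.
= 58.83 m.

58.83 m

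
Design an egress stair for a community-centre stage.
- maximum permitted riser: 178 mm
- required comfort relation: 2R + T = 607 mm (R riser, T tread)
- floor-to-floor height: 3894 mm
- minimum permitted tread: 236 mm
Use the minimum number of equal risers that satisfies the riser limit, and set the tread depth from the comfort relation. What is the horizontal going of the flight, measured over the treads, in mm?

At most 178 each: 3894/178 = 21.88, giving 22 risers.
Each riser is 3894/22 = 177 mm (≤ 178 mm).
Tread T = 607 − 2 × 177 = 253 mm (≥ 236 mm).
Treads = 22 − 1 = 21; going = 21 × 253 = 5313 mm.

5313 mm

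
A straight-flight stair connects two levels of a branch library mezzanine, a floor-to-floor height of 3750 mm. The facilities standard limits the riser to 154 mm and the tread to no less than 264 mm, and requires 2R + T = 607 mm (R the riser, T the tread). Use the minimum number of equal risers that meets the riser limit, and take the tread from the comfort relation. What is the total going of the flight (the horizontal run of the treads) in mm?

At most 154 each: 3750/154 = 24.35, giving 25 risers.
R = 3750 ÷ 25 = 150 mm.
Tread T = 607 − 2 × 150 = 307 mm (≥ 264 mm).
25 risers give 24 treads; going = 24 × 307 = 7368 mm.

7368 mm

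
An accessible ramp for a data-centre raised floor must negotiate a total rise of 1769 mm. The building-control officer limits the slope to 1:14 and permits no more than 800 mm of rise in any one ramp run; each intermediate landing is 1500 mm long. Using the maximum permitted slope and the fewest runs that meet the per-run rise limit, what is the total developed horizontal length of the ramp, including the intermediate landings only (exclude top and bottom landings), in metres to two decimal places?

⌈1769/800⌉ = 3 ramp runs. That means 2 intermediate landings.
Ramp run (horizontal) at 1:14: 1769 × 14 = 24766 mm.
2 intermediate landings contribute 2 × 1500 = 3000 mm.
Developed length = 24766 + 3000 = 27766 mm.
= 27.77 m.

27.77 m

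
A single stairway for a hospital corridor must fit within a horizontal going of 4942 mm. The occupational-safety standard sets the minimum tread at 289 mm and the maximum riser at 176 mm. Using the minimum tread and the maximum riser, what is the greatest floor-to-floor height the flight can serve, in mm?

3168 mm

Treads that fit: ⌊4942 / 289⌋ = 17.
Risers = treads + 1 = 18.
Maximum height = 18 × 176 = 3168 mm.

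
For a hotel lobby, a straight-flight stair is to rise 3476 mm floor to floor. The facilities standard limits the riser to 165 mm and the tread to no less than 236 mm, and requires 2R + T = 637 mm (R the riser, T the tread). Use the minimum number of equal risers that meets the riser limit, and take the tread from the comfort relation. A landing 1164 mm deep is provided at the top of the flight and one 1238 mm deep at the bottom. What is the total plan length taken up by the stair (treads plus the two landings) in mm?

⌈3476/165⌉ = 22 risers.
R = 3476 ÷ 22 = 158 mm.
Tread T = 637 − 2 × 158 = 321 mm (≥ 236 mm).
22 risers give 21 treads; going = 21 × 321 = 6741 mm.
Enclosure = 6741 + 1164 + 1238 = 9143 mm.

9143 mm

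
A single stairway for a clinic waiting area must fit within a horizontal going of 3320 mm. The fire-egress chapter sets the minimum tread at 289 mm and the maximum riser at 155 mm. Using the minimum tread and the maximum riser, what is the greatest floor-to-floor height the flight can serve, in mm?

1860 mm

Treads that fit: ⌊3320 / 289⌋ = 11.
Risers = treads + 1 = 12.
Maximum height = 12 × 155 = 1860 mm.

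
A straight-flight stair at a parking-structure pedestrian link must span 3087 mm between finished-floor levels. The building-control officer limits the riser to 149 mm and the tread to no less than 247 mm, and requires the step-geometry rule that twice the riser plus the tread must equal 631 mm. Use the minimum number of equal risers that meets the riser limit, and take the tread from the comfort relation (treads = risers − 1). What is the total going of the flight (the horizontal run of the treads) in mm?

6740 mm

3087 / 149 = 20.72, so 21 risers are needed.
Riser R = 3087 / 21 = 147 mm, within the 149 mm limit.
Tread T = 631 − 2 × 147 = 337 mm (≥ 247 mm).
Going = (21 − 1) × 337 = 6740 mm.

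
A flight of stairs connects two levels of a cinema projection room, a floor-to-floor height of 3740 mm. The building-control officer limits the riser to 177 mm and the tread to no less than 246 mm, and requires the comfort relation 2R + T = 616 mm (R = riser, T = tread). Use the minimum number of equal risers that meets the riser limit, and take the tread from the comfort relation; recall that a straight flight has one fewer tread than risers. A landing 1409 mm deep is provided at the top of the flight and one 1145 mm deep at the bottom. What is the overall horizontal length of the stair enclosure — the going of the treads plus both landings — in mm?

3740 / 177 = 21.130 → round up to 22 risers.
Each riser is 3740/22 = 170 mm (≤ 177 mm).
T = 616 − 2·170 = 276 mm, which satisfies the 246 mm minimum.
Going = (22 − 1) × 276 = 5796 mm.
Enclosure = 5796 + 1409 + 1145 = 8350 mm.

8350 mm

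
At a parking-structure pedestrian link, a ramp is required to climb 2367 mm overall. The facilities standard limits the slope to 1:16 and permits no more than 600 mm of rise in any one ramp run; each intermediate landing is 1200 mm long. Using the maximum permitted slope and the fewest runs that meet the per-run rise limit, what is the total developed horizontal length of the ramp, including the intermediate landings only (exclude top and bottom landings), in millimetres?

41472 mm

⌈2367/600⌉ = 4 ramp runs. That means 3 intermediate landings.
Ramp run (horizontal) at 1:16: 2367 × 16 = 37872 mm.
3 intermediate landings contribute 3 × 1200 = 3600 mm.
Developed length = 37872 + 3600 = 41472 mm.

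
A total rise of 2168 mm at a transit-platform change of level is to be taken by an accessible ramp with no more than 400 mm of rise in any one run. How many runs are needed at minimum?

At most 400 each: 2168/400 = 5.42, giving 6 ramp runs.

6 runs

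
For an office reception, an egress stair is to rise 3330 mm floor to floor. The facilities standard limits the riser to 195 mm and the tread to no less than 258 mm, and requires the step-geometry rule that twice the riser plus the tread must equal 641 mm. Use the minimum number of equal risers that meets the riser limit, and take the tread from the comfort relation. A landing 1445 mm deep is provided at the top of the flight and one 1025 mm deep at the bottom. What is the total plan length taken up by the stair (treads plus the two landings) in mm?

7077 mm

At most 195 each: 3330/195 = 17.08, giving 18 risers.
Each riser is 3330/18 = 185 mm (≤ 195 mm).
T = 641 − 2·185 = 271 mm, which satisfies the 258 mm minimum.
18 risers give 17 treads; going = 17 × 271 = 4607 mm.
Enclosure = 4607 + 1445 + 1025 = 7077 mm.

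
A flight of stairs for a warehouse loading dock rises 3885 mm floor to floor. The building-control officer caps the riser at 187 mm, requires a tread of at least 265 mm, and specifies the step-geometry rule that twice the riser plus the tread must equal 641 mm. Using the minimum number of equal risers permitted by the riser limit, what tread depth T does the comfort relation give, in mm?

271 mm

3885 / 187 = 20.775 → round up to 21 risers.
R = 3885 ÷ 21 = 185 mm.
T = 641 − 2·185 = 271 mm, which satisfies the 265 mm minimum.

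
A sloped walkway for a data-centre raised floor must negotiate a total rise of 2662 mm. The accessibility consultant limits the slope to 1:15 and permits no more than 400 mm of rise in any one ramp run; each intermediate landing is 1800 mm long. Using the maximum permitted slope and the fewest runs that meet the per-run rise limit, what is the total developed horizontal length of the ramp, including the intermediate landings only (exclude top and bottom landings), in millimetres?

2662 / 400 = 6.66, so 7 ramp runs are needed. That means 6 intermediate landings.
Horizontal run for 2662 mm of rise at 1:15 is 2662 × 15 = 39930 mm.
Intermediate landings: 6 × 1800 = 10800 mm.
Total developed length = 39930 + 10800 = 50730 mm.

50730 mm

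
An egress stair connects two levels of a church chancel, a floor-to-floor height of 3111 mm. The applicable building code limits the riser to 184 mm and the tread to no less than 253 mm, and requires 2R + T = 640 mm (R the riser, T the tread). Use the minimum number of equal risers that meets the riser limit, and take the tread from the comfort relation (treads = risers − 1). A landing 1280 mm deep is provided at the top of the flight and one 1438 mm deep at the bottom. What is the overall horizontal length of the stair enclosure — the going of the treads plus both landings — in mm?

7102 mm

3111 / 184 = 16.908 → round up to 17 risers.
Each riser is 3111/17 = 183 mm (≤ 184 mm).
T = 640 − 2·183 = 274 mm, which satisfies the 253 mm minimum.
Going = (17 − 1) × 274 = 4384 mm.
Enclosure = 4384 + 1280 + 1438 = 7102 mm.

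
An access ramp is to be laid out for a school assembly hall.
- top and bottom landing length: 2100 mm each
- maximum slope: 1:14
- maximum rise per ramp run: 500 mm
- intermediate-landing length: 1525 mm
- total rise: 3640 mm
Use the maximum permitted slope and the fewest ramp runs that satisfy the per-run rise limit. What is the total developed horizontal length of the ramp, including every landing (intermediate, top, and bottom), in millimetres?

⌈3640/500⌉ = 8 ramp runs. That means 7 intermediate landings.
Ramp run (horizontal) at 1:14: 3640 × 14 = 50960 mm.
7 intermediate landings contribute 7 × 1525 = 10675 mm.
Top and bottom landings: 2 × 2100 = 4200 mm.
Total = 50960 + 10675 + 4200 = 65835 mm.

65835 mm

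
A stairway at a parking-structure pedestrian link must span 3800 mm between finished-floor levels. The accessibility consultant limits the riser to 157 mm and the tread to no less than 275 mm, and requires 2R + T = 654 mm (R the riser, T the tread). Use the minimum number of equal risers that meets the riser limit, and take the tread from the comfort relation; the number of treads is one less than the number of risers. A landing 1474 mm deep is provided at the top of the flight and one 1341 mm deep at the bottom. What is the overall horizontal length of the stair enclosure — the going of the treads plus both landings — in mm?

3800 / 157 = 24.204 → round up to 25 risers.
R = 3800 ÷ 25 = 152 mm.
From 2R + T = 654: T = 654 − 304 = 350 mm.
Going = (25 − 1) × 350 = 8400 mm.
Add landings: 8400 + 1474 + 1341 = 11215 mm.

11215 mm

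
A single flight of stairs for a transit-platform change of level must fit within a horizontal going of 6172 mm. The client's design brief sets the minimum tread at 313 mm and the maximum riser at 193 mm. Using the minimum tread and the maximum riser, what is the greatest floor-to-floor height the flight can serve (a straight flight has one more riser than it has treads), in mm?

6172 / 313 = 19.72, so 19 treads fit.
Risers = treads + 1 = 20.
Maximum height = 20 × 193 = 3860 mm.

3860 mm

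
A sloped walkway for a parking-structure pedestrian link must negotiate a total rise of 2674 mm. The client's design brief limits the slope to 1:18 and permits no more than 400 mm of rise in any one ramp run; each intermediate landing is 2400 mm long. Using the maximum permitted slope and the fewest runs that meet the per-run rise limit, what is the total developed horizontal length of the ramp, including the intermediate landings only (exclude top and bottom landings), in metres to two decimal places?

2674 / 400 = 6.685 → round up to 7 ramp runs. That means 6 intermediate landings.
Ramp run (horizontal) at 1:18: 2674 × 18 = 48132 mm.
Intermediate landings: 6 × 2400 = 14400 mm.
Developed length = 48132 + 14400 = 62532 mm.
= 62.53 m.

62.53 m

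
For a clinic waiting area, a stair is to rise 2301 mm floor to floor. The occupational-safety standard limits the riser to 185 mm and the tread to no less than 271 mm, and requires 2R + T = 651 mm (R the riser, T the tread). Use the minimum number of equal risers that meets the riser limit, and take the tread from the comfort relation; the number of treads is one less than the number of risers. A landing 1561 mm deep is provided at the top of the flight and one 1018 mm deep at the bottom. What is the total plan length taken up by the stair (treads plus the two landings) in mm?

At most 185 each: 2301/185 = 12.44, giving 13 risers.
R = 2301 ÷ 13 = 177 mm.
Tread T = 651 − 2 × 177 = 297 mm (≥ 271 mm).
13 risers give 12 treads; going = 12 × 297 = 3564 mm.
Add landings: 3564 + 1561 + 1018 = 6143 mm.

6143 mm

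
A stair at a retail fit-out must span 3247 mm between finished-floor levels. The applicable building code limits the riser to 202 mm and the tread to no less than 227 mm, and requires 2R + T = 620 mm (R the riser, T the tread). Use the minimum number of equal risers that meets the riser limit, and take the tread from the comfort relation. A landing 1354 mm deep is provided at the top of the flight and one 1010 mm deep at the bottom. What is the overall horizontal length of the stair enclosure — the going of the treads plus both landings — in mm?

⌈3247/202⌉ = 17 risers.
Each riser is 3247/17 = 191 mm (≤ 202 mm).
Tread T = 620 − 2 × 191 = 238 mm (≥ 227 mm).
Treads = 17 − 1 = 16; going = 16 × 238 = 3808 mm.
Enclosure = 3808 + 1354 + 1010 = 6172 mm.

6172 mm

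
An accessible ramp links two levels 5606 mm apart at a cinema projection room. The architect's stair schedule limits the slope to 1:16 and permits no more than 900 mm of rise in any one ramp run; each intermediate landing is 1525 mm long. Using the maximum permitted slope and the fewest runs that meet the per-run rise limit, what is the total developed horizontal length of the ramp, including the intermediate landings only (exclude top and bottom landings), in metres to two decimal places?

5606 / 900 = 6.229 → round up to 7 ramp runs. That means 6 intermediate landings.
Ramp run (horizontal) at 1:16: 5606 × 16 = 89696 mm.
6 intermediate landings contribute 6 × 1525 = 9150 mm.
Developed length = 89696 + 9150 = 98846 mm.
= 98.85 m.

98.85 m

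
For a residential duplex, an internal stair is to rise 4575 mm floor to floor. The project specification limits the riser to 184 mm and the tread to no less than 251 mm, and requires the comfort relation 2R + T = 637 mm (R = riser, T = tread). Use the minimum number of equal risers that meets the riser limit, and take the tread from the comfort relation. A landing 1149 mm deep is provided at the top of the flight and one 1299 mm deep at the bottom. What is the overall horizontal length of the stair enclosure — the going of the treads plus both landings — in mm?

4575 / 184 = 24.86, so 25 risers are needed.
Each riser is 4575/25 = 183 mm (≤ 184 mm).
T = 637 − 2·183 = 271 mm, which satisfies the 251 mm minimum.
Treads = 25 − 1 = 24; going = 24 × 271 = 6504 mm.
Enclosure = 6504 + 1149 + 1299 = 8952 mm.

8952 mm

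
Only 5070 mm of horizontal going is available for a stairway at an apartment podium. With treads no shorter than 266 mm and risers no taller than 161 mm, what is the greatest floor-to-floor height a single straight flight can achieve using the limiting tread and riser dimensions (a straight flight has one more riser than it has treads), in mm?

3220 mm

Treads that fit: ⌊5070 / 266⌋ = 19.
Risers = treads + 1 = 20.
Maximum height = 20 × 161 = 3220 mm.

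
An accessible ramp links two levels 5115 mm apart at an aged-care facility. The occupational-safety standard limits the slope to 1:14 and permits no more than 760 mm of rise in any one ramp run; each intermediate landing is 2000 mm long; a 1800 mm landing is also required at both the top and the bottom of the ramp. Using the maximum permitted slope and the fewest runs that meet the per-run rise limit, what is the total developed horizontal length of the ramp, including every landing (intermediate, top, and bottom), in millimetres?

87210 mm

At most 760 each: 5115/760 = 6.73, giving 7 ramp runs. That means 6 intermediate landings.
Horizontal run for 5115 mm of rise at 1:14 is 5115 × 14 = 71610 mm.
Intermediate landings: 6 × 2000 = 12000 mm.
Top and bottom landings: 2 × 1800 = 3600 mm.
Total = 71610 + 12000 + 3600 = 87210 mm.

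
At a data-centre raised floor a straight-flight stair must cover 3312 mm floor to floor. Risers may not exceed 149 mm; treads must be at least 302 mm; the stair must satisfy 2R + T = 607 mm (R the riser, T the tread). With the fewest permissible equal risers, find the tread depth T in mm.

319 mm

At most 149 each: 3312/149 = 22.23, giving 23 risers.
Riser R = 3312 / 23 = 144 mm, within the 149 mm limit.
From 2R + T = 607: T = 607 − 288 = 319 mm.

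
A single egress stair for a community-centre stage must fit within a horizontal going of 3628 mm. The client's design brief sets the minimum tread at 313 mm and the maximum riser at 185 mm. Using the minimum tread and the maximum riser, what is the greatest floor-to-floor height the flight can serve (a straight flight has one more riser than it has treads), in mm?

2220 mm

3628 / 313 = 11.59, so 11 treads fit.
Risers = treads + 1 = 12.
Maximum height = 12 × 185 = 2220 mm.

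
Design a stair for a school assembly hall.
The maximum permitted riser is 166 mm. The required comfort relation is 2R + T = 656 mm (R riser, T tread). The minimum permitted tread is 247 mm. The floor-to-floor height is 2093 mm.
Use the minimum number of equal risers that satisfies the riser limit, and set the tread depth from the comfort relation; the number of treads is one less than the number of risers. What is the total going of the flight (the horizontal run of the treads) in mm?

4008 mm

At most 166 each: 2093/166 = 12.61, giving 13 risers.
Each riser is 2093/13 = 161 mm (≤ 166 mm).
Tread T = 656 − 2 × 161 = 334 mm (≥ 247 mm).
Going = (13 − 1) × 334 = 4008 mm.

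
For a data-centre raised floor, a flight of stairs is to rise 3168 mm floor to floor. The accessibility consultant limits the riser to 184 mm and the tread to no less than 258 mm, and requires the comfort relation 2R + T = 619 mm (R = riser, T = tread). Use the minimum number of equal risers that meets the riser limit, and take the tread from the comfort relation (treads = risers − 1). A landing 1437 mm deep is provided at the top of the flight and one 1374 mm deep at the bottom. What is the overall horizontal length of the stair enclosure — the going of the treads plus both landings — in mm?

7350 mm

3168 / 184 = 17.217 → round up to 18 risers.
R = 3168 ÷ 18 = 176 mm.
T = 619 − 2·176 = 267 mm, which satisfies the 258 mm minimum.
Treads = 18 − 1 = 17; going = 17 × 267 = 4539 mm.
Enclosure = 4539 + 1437 + 1374 = 7350 mm.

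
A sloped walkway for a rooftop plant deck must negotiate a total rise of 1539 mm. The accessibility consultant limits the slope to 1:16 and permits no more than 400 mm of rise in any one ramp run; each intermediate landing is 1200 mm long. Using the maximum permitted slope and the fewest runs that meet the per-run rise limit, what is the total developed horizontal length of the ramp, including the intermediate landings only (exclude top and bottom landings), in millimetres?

28224 mm

1539 / 400 = 3.85, so 4 ramp runs are needed. That means 3 intermediate landings.
Ramp run (horizontal) at 1:16: 1539 × 16 = 24624 mm.
3 intermediate landings contribute 3 × 1200 = 3600 mm.
Developed length = 24624 + 3600 = 28224 mm.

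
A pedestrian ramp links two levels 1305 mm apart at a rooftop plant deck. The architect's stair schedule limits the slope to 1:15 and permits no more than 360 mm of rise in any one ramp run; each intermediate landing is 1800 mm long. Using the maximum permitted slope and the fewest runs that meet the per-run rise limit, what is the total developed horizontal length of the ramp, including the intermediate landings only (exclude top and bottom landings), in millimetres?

24975 mm

⌈1305/360⌉ = 4 ramp runs. That means 3 intermediate landings.
Horizontal run for 1305 mm of rise at 1:15 is 1305 × 15 = 19575 mm.
Intermediate landings: 3 × 1800 = 5400 mm.
Total developed length = 19575 + 5400 = 24975 mm.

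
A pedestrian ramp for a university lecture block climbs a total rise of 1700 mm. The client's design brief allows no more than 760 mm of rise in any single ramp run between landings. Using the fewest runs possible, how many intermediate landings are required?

2 intermediate landings

1700 / 760 = 2.237 → round up to 3 ramp runs.
3 runs are separated by 2 intermediate landings.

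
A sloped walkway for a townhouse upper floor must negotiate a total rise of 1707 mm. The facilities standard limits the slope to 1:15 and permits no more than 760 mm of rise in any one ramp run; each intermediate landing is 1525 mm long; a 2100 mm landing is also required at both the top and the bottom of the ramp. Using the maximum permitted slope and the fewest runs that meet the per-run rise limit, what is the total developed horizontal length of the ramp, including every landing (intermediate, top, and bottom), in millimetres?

⌈1707/760⌉ = 3 ramp runs. That means 2 intermediate landings.
Horizontal run for 1707 mm of rise at 1:15 is 1707 × 15 = 25605 mm.
Intermediate landings: 2 × 1525 = 3050 mm.
Top and bottom landings: 2 × 2100 = 4200 mm.
Total = 25605 + 3050 + 4200 = 32855 mm.

32855 mm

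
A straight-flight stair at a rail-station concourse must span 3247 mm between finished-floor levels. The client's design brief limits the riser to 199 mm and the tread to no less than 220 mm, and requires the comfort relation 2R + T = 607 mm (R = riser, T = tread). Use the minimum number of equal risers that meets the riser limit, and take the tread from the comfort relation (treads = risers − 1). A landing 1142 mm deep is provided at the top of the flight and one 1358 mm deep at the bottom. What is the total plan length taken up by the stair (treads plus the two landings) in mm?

6100 mm

3247 / 199 = 16.32, so 17 risers are needed.
Each riser is 3247/17 = 191 mm (≤ 199 mm).
Tread T = 607 − 2 × 191 = 225 mm (≥ 220 mm).
Going = (17 − 1) × 225 = 3600 mm.
Enclosure = 3600 + 1142 + 1358 = 6100 mm.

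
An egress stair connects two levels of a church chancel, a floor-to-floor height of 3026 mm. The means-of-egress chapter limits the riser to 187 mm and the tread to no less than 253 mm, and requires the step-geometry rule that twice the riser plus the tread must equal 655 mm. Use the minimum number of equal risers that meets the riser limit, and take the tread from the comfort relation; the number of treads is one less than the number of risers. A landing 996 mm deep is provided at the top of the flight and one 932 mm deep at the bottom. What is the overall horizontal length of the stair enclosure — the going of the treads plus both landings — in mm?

⌈3026/187⌉ = 17 risers.
Each riser is 3026/17 = 178 mm (≤ 187 mm).
From 2R + T = 655: T = 655 − 356 = 299 mm.
Treads = 17 − 1 = 16; going = 16 × 299 = 4784 mm.
Add landings: 4784 + 996 + 932 = 6712 mm.

6712 mm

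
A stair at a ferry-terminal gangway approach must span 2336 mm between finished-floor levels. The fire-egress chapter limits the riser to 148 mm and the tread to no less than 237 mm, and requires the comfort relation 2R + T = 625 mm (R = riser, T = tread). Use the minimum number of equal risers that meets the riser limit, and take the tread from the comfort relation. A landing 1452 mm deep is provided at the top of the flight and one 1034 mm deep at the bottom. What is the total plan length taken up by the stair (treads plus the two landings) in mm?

2336 / 148 = 15.78, so 16 risers are needed.
Riser R = 2336 / 16 = 146 mm, within the 148 mm limit.
T = 625 − 2·146 = 333 mm, which satisfies the 237 mm minimum.
Treads = 16 − 1 = 15; going = 15 × 333 = 4995 mm.
Enclosure = 4995 + 1452 + 1034 = 7481 mm.

7481 mm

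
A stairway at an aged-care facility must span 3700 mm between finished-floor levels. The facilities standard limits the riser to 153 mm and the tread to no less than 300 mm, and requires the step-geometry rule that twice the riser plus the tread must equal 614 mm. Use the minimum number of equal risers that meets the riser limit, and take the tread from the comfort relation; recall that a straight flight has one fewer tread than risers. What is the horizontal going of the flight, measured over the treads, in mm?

⌈3700/153⌉ = 25 risers.
Riser R = 3700 / 25 = 148 mm, within the 153 mm limit.
T = 614 − 2·148 = 318 mm, which satisfies the 300 mm minimum.
Going = (25 − 1) × 318 = 7632 mm.

7632 mm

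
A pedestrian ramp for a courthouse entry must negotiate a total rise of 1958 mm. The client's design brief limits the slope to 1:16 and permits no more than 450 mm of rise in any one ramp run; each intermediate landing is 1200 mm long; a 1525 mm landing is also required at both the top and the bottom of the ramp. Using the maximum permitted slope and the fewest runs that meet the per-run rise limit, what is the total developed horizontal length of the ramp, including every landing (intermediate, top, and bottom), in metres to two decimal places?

⌈1958/450⌉ = 5 ramp runs. That means 4 intermediate landings.
Horizontal run for 1958 mm of rise at 1:16 is 1958 × 16 = 31328 mm.
Intermediate landings: 4 × 1200 = 4800 mm.
Top and bottom landings: 2 × 1525 = 3050 mm.
Total = 31328 + 4800 + 3050 = 39178 mm.
= 39.18 m.

39.18 m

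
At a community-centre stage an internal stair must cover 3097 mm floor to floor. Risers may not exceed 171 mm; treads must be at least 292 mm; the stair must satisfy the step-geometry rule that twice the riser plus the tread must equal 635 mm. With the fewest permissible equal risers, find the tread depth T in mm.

309 mm

3097 / 171 = 18.111 → round up to 19 risers.
Each riser is 3097/19 = 163 mm (≤ 171 mm).
Tread T = 635 − 2 × 163 = 309 mm (≥ 292 mm).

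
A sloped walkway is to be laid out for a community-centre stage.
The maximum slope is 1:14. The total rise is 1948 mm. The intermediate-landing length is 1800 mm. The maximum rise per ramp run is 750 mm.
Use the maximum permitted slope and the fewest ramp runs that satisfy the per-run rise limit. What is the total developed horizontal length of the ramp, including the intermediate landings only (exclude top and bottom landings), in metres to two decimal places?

30.87 m

1948 / 750 = 2.597 → round up to 3 ramp runs. That means 2 intermediate landings.
Ramp run (horizontal) at 1:14: 1948 × 14 = 27272 mm.
2 intermediate landings contribute 2 × 1800 = 3600 mm.
Developed length = 27272 + 3600 = 30872 mm.
= 30.87 m.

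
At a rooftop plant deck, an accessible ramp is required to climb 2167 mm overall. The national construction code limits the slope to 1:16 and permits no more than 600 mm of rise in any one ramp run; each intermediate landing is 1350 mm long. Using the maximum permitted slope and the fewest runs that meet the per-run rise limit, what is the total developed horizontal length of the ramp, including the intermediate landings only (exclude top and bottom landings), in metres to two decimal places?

38.72 m

2167 / 600 = 3.61, so 4 ramp runs are needed. That means 3 intermediate landings.
Horizontal run for 2167 mm of rise at 1:16 is 2167 × 16 = 34672 mm.
Intermediate landings: 3 × 1350 = 4050 mm.
Total developed length = 34672 + 4050 = 38722 mm.
= 38.72 m.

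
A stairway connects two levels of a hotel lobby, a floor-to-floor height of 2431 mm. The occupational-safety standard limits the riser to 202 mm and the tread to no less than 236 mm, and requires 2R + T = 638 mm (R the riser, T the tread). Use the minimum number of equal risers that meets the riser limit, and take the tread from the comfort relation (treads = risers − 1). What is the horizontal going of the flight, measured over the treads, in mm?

2431 / 202 = 12.03, so 13 risers are needed.
Each riser is 2431/13 = 187 mm (≤ 202 mm).
Tread T = 638 − 2 × 187 = 264 mm (≥ 236 mm).
13 risers give 12 treads; going = 12 × 264 = 3168 mm.

3168 mm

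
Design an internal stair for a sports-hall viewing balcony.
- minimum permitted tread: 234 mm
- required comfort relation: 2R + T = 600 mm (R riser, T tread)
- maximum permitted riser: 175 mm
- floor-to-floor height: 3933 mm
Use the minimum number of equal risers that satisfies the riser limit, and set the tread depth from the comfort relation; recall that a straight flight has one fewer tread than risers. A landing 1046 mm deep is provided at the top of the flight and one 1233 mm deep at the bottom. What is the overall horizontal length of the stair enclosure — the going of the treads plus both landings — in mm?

7955 mm

⌈3933/175⌉ = 23 risers.
Each riser is 3933/23 = 171 mm (≤ 175 mm).
T = 600 − 2·171 = 258 mm, which satisfies the 234 mm minimum.
23 risers give 22 treads; going = 22 × 258 = 5676 mm.
Enclosure = 5676 + 1046 + 1233 = 7955 mm.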